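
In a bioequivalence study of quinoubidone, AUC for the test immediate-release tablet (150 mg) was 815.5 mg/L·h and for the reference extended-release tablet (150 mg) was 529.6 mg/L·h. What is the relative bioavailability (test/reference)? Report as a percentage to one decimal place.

F_rel = (AUC_test/D_test) / (AUC_ref/D_ref)
      = (815.5/150) / (529.6/150)
      = 5.43667 / 3.53067 = 1.5398 = 153.98%

F_rel = 154.0%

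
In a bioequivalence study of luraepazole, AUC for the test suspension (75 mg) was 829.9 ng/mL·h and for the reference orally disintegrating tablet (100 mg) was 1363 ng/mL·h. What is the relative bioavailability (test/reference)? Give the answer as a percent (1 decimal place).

F_rel = 81.2%

F_rel = (AUC_test/D_test) / (AUC_ref/D_ref)
      = (829.9/75) / (1363/100)
      = 11.0653 / 13.63 = 0.8118 = 81.18%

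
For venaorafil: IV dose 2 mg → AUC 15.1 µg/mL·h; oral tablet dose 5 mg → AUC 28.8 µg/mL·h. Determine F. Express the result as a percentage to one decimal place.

F = (AUC_ev / D_ev) / (AUC_iv / D_iv)
  = (28.8/5) / (15.1/2)
  = 5.76 / 7.55 = 0.7629
  = 76.29%

F = 76.3%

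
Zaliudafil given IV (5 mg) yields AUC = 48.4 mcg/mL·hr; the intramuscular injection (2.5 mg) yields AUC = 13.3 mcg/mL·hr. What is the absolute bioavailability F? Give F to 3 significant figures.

F = 0.550

F = (AUC_ev / D_ev) / (AUC_iv / D_iv)
  = (13.3/2.5) / (48.4/5)
  = 5.32 / 9.68 = 0.5496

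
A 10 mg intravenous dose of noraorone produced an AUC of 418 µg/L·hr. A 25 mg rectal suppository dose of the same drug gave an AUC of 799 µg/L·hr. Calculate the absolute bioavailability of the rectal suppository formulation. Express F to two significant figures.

F = 0.76

F = (AUC_ev / D_ev) / (AUC_iv / D_iv)
  = (799/25) / (418/10)
  = 31.96 / 41.8 = 0.7646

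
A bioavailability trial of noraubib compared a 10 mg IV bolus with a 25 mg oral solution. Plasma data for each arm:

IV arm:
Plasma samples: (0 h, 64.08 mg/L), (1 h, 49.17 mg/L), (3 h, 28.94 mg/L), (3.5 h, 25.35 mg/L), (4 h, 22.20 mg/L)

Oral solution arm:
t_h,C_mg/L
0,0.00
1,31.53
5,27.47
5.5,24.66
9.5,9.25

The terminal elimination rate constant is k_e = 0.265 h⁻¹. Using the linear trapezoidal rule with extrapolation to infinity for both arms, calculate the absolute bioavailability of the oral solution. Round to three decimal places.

F = 0.409

Trapezoidal AUC_0→4 (IV):
  [0→1]: (64.08+49.17)/2 × 1 = 56.625
  [1→3]: (49.17+28.94)/2 × 2 = 78.11
  [3→3.5]: (28.94+25.35)/2 × 0.5 = 13.5725
  [3.5→4]: (25.35+22.20)/2 × 0.5 = 11.8875
  Sum = 160.195 mg/L·h
IV tail: 22.20/0.265 = 83.774; AUC_iv,0→∞ = 160.195 + 83.774 = 243.969 mg/L·h
Trapezoidal AUC_0→9.5 (oral solution):
  [0→1]: (0.00+31.53)/2 × 1 = 15.765
  [1→5]: (31.53+27.47)/2 × 4 = 118.0
  [5→5.5]: (27.47+24.66)/2 × 0.5 = 13.0325
  [5.5→9.5]: (24.66+9.25)/2 × 4 = 67.82
  Sum = 214.6175 mg/L·h
oral solution tail: 9.25/0.265 = 34.906; AUC_ev,0→∞ = 214.6175 + 34.906 = 249.5235 mg/L·h
F = (AUC_ev/D_ev)/(AUC_iv/D_iv) = (249.5235/25)/(243.969/10) = 9.98094/24.3969 = 0.4091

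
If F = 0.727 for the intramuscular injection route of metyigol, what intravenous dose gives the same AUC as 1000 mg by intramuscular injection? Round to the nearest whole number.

Systemic exposure from an extravascular dose = F × D_ev, so the equivalent IV dose is F × D_ev.
D_iv = F × D_ev = 0.727 × 1000 = 727 mg

D_iv = 727 mg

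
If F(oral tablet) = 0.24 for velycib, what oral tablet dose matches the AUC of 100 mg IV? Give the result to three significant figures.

D_oral = 417 mg

For equal systemic exposure: F × D_ev = D_iv
D_ev = D_iv / F = 100 / 0.24 = 416.667 mg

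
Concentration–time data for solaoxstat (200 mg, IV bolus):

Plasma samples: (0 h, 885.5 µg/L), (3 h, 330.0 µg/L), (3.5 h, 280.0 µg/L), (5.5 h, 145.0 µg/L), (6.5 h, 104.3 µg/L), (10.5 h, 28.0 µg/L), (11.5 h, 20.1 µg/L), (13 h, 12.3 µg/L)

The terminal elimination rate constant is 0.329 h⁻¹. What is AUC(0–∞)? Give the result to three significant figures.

AUC = 2880 µg/L·h

Trapezoidal AUC_0→13:
  [0→3]: (885.5+330.0)/2 × 3 = 1823.25
  [3→3.5]: (330.0+280.0)/2 × 0.5 = 152.5
  [3.5→5.5]: (280.0+145.0)/2 × 2 = 425.0
  [5.5→6.5]: (145.0+104.3)/2 × 1 = 124.65
  [6.5→10.5]: (104.3+28.0)/2 × 4 = 264.6
  [10.5→11.5]: (28.0+20.1)/2 × 1 = 24.05
  [11.5→13]: (20.1+12.3)/2 × 1.5 = 24.3
  Sum = 2838.35 µg/L·h
Extrapolated tail: C_last / k_e = 12.3 / 0.329 = 37.386
AUC_0→∞ = 2838.35 + 37.386 = 2875.736 µg/L·h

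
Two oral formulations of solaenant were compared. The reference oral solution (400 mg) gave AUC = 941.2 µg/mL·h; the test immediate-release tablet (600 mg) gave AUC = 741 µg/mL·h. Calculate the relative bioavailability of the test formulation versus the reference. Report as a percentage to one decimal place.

F_rel = (AUC_test/D_test) / (AUC_ref/D_ref)
      = (741/600) / (941.2/400)
      = 1.235 / 2.353 = 0.5249 = 52.49%

F_rel = 52.5%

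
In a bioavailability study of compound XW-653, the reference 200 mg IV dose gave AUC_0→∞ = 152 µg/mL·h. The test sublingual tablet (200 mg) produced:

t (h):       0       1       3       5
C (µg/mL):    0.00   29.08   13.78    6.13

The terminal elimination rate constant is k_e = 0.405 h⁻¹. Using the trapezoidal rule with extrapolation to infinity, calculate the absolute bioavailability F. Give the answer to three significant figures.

F = 0.608

Trapezoidal AUC_0→5 (sublingual tablet):
  [0→1]: (0.00+29.08)/2 × 1 = 14.54
  [1→3]: (29.08+13.78)/2 × 2 = 42.86
  [3→5]: (13.78+6.13)/2 × 2 = 19.91
  Sum = 77.31 µg/mL·h
Tail: C_last/k_e = 6.13/0.405 = 15.136
AUC_0→∞ (sublingual tablet) = 77.31 + 15.136 = 92.446 µg/mL·h
F = (AUC_ev/D_ev)/(AUC_iv/D_iv) = (92.446/200)/(152/200) = 0.46223/0.76 = 0.6082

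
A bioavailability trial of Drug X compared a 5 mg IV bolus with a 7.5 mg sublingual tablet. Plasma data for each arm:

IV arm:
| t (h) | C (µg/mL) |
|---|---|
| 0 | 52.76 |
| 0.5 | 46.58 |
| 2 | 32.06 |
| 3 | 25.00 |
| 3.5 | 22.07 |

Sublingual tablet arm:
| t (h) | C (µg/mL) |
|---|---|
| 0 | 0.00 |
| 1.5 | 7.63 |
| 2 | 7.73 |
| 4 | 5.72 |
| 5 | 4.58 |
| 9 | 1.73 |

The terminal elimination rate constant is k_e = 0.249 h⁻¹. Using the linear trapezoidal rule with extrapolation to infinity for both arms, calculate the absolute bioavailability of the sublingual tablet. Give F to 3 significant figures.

Trapezoidal AUC_0→3.5 (IV):
  [0→0.5]: (52.76+46.58)/2 × 0.5 = 24.835
  [0.5→2]: (46.58+32.06)/2 × 1.5 = 58.98
  [2→3]: (32.06+25.00)/2 × 1 = 28.53
  [3→3.5]: (25.00+22.07)/2 × 0.5 = 11.7675
  Sum = 124.1125 µg/mL·h
IV tail: 22.07/0.249 = 88.635; AUC_iv,0→∞ = 124.1125 + 88.635 = 212.7475 µg/mL·h
Trapezoidal AUC_0→9 (sublingual tablet):
  [0→1.5]: (0.00+7.63)/2 × 1.5 = 5.7225
  [1.5→2]: (7.63+7.73)/2 × 0.5 = 3.84
  [2→4]: (7.73+5.72)/2 × 2 = 13.45
  [4→5]: (5.72+4.58)/2 × 1 = 5.15
  [5→9]: (4.58+1.73)/2 × 4 = 12.62
  Sum = 40.7825 µg/mL·h
sublingual tablet tail: 1.73/0.249 = 6.948; AUC_ev,0→∞ = 40.7825 + 6.948 = 47.7305 µg/mL·h
F = (AUC_ev/D_ev)/(AUC_iv/D_iv) = (47.7305/7.5)/(212.7475/5) = 6.36407/42.5495 = 0.1496

F = 0.150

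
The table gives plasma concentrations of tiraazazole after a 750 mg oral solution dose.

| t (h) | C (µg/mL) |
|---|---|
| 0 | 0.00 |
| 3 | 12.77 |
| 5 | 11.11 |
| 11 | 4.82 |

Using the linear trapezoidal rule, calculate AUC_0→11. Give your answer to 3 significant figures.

Trapezoidal AUC_0→11:
  [0→3]: (0.00+12.77)/2 × 3 = 19.155
  [3→5]: (12.77+11.11)/2 × 2 = 23.88
  [5→11]: (11.11+4.82)/2 × 6 = 47.79
  Sum = 90.825 µg/mL·h

AUC = 90.8 µg/mL·h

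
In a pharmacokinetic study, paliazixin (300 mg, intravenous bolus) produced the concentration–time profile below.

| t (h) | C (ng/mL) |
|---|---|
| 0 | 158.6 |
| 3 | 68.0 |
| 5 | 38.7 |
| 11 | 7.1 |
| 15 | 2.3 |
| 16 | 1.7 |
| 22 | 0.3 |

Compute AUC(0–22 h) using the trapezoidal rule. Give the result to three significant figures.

AUC = 611 ng/mL·h

Trapezoidal AUC_0→22:
  [0→3]: (158.6+68.0)/2 × 3 = 339.9
  [3→5]: (68.0+38.7)/2 × 2 = 106.7
  [5→11]: (38.7+7.1)/2 × 6 = 137.4
  [11→15]: (7.1+2.3)/2 × 4 = 18.8
  [15→16]: (2.3+1.7)/2 × 1 = 2.0
  [16→22]: (1.7+0.3)/2 × 6 = 6.0
  Sum = 610.8 ng/mL·h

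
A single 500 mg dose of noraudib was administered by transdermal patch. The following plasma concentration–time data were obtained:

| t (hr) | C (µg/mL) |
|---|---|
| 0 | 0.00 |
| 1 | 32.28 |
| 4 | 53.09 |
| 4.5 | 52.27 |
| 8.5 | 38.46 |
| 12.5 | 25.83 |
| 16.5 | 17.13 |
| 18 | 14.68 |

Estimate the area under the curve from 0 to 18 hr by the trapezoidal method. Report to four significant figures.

Trapezoidal AUC_0→18:
  [0→1]: (0.00+32.28)/2 × 1 = 16.14
  [1→4]: (32.28+53.09)/2 × 3 = 128.055
  [4→4.5]: (53.09+52.27)/2 × 0.5 = 26.34
  [4.5→8.5]: (52.27+38.46)/2 × 4 = 181.46
  [8.5→12.5]: (38.46+25.83)/2 × 4 = 128.58
  [12.5→16.5]: (25.83+17.13)/2 × 4 = 85.92
  [16.5→18]: (17.13+14.68)/2 × 1.5 = 23.8575
  Sum = 590.3525 µg/mL·hr

AUC = 590.4 µg/mL·hr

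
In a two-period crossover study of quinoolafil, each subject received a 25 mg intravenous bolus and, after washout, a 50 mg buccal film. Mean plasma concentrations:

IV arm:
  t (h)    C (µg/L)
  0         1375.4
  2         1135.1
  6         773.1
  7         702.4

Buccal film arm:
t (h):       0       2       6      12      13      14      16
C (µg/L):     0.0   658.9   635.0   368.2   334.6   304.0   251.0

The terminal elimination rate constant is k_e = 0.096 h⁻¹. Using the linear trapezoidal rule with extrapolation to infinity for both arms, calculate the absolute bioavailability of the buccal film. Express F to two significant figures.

Trapezoidal AUC_0→7 (IV):
  [0→2]: (1375.4+1135.1)/2 × 2 = 2510.5
  [2→6]: (1135.1+773.1)/2 × 4 = 3816.4
  [6→7]: (773.1+702.4)/2 × 1 = 737.75
  Sum = 7064.65 µg/L·h
IV tail: 702.4/0.096 = 7316.667; AUC_iv,0→∞ = 7064.65 + 7316.667 = 14381.317 µg/L·h
Trapezoidal AUC_0→16 (buccal film):
  [0→2]: (0.0+658.9)/2 × 2 = 658.9
  [2→6]: (658.9+635.0)/2 × 4 = 2587.8
  [6→12]: (635.0+368.2)/2 × 6 = 3009.6
  [12→13]: (368.2+334.6)/2 × 1 = 351.4
  [13→14]: (334.6+304.0)/2 × 1 = 319.3
  [14→16]: (304.0+251.0)/2 × 2 = 555.0
  Sum = 7482.0 µg/L·h
buccal film tail: 251.0/0.096 = 2614.583; AUC_ev,0→∞ = 7482.0 + 2614.583 = 10096.583 µg/L·h
F = (AUC_ev/D_ev)/(AUC_iv/D_iv) = (10096.583/50)/(14381.317/25) = 201.93166/575.25268 = 0.3510

F = 0.35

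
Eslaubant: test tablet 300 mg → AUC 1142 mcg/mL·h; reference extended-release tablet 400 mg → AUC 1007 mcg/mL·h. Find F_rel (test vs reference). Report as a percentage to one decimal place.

F_rel = (AUC_test/D_test) / (AUC_ref/D_ref)
      = (1142/300) / (1007/400)
      = 3.80667 / 2.5175 = 1.5121 = 151.21%

F_rel = 151.2%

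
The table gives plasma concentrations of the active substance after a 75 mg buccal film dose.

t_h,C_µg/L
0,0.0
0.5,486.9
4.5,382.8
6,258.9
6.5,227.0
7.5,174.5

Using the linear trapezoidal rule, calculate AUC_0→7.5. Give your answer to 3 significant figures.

Trapezoidal AUC_0→7.5:
  [0→0.5]: (0.0+486.9)/2 × 0.5 = 121.725
  [0.5→4.5]: (486.9+382.8)/2 × 4 = 1739.4
  [4.5→6]: (382.8+258.9)/2 × 1.5 = 481.275
  [6→6.5]: (258.9+227.0)/2 × 0.5 = 121.475
  [6.5→7.5]: (227.0+174.5)/2 × 1 = 200.75
  Sum = 2664.625 µg/L·h

AUC = 2660 µg/L·h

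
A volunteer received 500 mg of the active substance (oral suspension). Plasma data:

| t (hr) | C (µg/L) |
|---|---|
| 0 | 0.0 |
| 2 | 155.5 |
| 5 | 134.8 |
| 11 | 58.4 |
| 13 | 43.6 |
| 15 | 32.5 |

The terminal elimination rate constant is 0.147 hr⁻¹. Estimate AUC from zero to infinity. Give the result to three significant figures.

Trapezoidal AUC_0→15:
  [0→2]: (0.0+155.5)/2 × 2 = 155.5
  [2→5]: (155.5+134.8)/2 × 3 = 435.45
  [5→11]: (134.8+58.4)/2 × 6 = 579.6
  [11→13]: (58.4+43.6)/2 × 2 = 102.0
  [13→15]: (43.6+32.5)/2 × 2 = 76.1
  Sum = 1348.65 µg/L·hr
Extrapolated tail: C_last / k_e = 32.5 / 0.147 = 221.088
AUC_0→∞ = 1348.65 + 221.088 = 1569.738 µg/L·hr

AUC = 1570 µg/L·hr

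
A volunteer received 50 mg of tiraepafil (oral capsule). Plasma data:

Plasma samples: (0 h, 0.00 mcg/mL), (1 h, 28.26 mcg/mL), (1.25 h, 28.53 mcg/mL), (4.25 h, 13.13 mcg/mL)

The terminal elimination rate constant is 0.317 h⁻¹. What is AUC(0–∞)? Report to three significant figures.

Trapezoidal AUC_0→4.25:
  [0→1]: (0.00+28.26)/2 × 1 = 14.13
  [1→1.25]: (28.26+28.53)/2 × 0.25 = 7.09875
  [1.25→4.25]: (28.53+13.13)/2 × 3 = 62.49
  Sum = 83.71875 mcg/mL·h
Extrapolated tail: C_last / k_e = 13.13 / 0.317 = 41.420
AUC_0→∞ = 83.71875 + 41.420 = 125.13875 mcg/mL·h

AUC = 125 mcg/mL·h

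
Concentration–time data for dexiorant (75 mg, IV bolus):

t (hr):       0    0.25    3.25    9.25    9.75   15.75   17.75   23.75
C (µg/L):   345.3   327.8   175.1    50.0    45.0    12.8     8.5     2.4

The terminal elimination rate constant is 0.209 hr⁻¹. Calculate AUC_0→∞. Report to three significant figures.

Trapezoidal AUC_0→23.75:
  [0→0.25]: (345.3+327.8)/2 × 0.25 = 84.1375
  [0.25→3.25]: (327.8+175.1)/2 × 3 = 754.35
  [3.25→9.25]: (175.1+50.0)/2 × 6 = 675.3
  [9.25→9.75]: (50.0+45.0)/2 × 0.5 = 23.75
  [9.75→15.75]: (45.0+12.8)/2 × 6 = 173.4
  [15.75→17.75]: (12.8+8.5)/2 × 2 = 21.3
  [17.75→23.75]: (8.5+2.4)/2 × 6 = 32.7
  Sum = 1764.9375 µg/L·hr
Extrapolated tail: C_last / k_e = 2.4 / 0.209 = 11.483
AUC_0→∞ = 1764.9375 + 11.483 = 1776.4205 µg/L·hr

AUC = 1780 µg/L·hr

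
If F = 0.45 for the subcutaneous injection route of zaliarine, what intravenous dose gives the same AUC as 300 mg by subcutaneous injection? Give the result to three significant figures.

Systemic exposure from an extravascular dose = F × D_ev, so the equivalent IV dose is F × D_ev.
D_iv = F × D_ev = 0.45 × 300 = 135 mg

D_iv = 135 mg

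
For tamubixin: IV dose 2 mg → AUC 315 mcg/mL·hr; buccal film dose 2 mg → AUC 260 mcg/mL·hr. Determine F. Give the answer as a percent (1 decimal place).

F = 82.5%

F = (AUC_ev / D_ev) / (AUC_iv / D_iv)
  = (260/2) / (315/2)
  = 130 / 157.5 = 0.8254
  = 82.54%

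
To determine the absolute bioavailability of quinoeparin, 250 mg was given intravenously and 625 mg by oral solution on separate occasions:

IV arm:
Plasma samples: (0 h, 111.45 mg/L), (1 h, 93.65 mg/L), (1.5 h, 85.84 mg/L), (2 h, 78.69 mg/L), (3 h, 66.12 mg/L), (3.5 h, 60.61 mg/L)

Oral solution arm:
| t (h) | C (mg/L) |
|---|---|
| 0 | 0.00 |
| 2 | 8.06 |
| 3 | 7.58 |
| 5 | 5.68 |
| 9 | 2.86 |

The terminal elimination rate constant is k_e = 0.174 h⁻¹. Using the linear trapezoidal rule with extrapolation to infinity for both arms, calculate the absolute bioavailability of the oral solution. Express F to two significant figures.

Trapezoidal AUC_0→3.5 (IV):
  [0→1]: (111.45+93.65)/2 × 1 = 102.55
  [1→1.5]: (93.65+85.84)/2 × 0.5 = 44.8725
  [1.5→2]: (85.84+78.69)/2 × 0.5 = 41.1325
  [2→3]: (78.69+66.12)/2 × 1 = 72.405
  [3→3.5]: (66.12+60.61)/2 × 0.5 = 31.6825
  Sum = 292.6425 mg/L·h
IV tail: 60.61/0.174 = 348.333; AUC_iv,0→∞ = 292.6425 + 348.333 = 640.9755 mg/L·h
Trapezoidal AUC_0→9 (oral solution):
  [0→2]: (0.00+8.06)/2 × 2 = 8.06
  [2→3]: (8.06+7.58)/2 × 1 = 7.82
  [3→5]: (7.58+5.68)/2 × 2 = 13.26
  [5→9]: (5.68+2.86)/2 × 4 = 17.08
  Sum = 46.22 mg/L·h
oral solution tail: 2.86/0.174 = 16.437; AUC_ev,0→∞ = 46.22 + 16.437 = 62.657 mg/L·h
F = (AUC_ev/D_ev)/(AUC_iv/D_iv) = (62.657/625)/(640.9755/250) = 0.1002512/2.563902 = 0.0391

F = 0.039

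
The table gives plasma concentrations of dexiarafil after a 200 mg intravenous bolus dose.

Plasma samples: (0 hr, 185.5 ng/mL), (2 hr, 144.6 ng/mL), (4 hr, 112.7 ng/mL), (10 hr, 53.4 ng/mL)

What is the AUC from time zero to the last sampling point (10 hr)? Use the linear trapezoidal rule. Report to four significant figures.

AUC = 1086 ng/mL·hr

Trapezoidal AUC_0→10:
  [0→2]: (185.5+144.6)/2 × 2 = 330.1
  [2→4]: (144.6+112.7)/2 × 2 = 257.3
  [4→10]: (112.7+53.4)/2 × 6 = 498.3
  Sum = 1085.7 ng/mL·hr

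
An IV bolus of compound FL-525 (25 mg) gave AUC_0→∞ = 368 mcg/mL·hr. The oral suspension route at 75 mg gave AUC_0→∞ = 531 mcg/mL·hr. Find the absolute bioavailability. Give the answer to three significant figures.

F = 0.481

F = (AUC_ev / D_ev) / (AUC_iv / D_iv)
  = (531/75) / (368/25)
  = 7.08 / 14.72 = 0.4810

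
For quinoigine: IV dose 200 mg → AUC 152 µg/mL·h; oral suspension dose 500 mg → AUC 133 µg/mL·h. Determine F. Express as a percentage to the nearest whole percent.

F = (AUC_ev / D_ev) / (AUC_iv / D_iv)
  = (133/500) / (152/200)
  = 0.266 / 0.76 = 0.3500
  = 35.00%

F = 35%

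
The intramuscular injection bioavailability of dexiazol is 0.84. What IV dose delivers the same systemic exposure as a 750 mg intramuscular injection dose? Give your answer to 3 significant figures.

D_iv = 630 mg

Systemic exposure from an extravascular dose = F × D_ev, so the equivalent IV dose is F × D_ev.
D_iv = F × D_ev = 0.84 × 750 = 630 mg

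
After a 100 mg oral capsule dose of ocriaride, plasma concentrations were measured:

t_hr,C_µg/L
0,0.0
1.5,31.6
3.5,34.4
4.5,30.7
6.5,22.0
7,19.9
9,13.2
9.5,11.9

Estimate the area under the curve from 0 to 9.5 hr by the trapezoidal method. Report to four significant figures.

AUC = 224.8 µg/L·hr

Trapezoidal AUC_0→9.5:
  [0→1.5]: (0.0+31.6)/2 × 1.5 = 23.7
  [1.5→3.5]: (31.6+34.4)/2 × 2 = 66.0
  [3.5→4.5]: (34.4+30.7)/2 × 1 = 32.55
  [4.5→6.5]: (30.7+22.0)/2 × 2 = 52.7
  [6.5→7]: (22.0+19.9)/2 × 0.5 = 10.475
  [7→9]: (19.9+13.2)/2 × 2 = 33.1
  [9→9.5]: (13.2+11.9)/2 × 0.5 = 6.275
  Sum = 224.8 µg/L·hr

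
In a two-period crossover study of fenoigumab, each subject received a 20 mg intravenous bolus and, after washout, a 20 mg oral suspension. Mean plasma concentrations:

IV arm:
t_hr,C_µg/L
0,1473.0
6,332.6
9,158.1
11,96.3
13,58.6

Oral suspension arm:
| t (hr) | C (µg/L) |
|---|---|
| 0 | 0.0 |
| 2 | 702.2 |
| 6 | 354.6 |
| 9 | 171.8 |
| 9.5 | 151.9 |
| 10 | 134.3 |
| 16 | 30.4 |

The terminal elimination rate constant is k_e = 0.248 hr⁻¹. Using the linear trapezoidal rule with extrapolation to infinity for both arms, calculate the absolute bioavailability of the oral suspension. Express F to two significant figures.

F = 0.64

Trapezoidal AUC_0→13 (IV):
  [0→6]: (1473.0+332.6)/2 × 6 = 5416.8
  [6→9]: (332.6+158.1)/2 × 3 = 736.05
  [9→11]: (158.1+96.3)/2 × 2 = 254.4
  [11→13]: (96.3+58.6)/2 × 2 = 154.9
  Sum = 6562.15 µg/L·hr
IV tail: 58.6/0.248 = 236.290; AUC_iv,0→∞ = 6562.15 + 236.290 = 6798.44 µg/L·hr
Trapezoidal AUC_0→16 (oral suspension):
  [0→2]: (0.0+702.2)/2 × 2 = 702.2
  [2→6]: (702.2+354.6)/2 × 4 = 2113.6
  [6→9]: (354.6+171.8)/2 × 3 = 789.6
  [9→9.5]: (171.8+151.9)/2 × 0.5 = 80.925
  [9.5→10]: (151.9+134.3)/2 × 0.5 = 71.55
  [10→16]: (134.3+30.4)/2 × 6 = 494.1
  Sum = 4251.975 µg/L·hr
oral suspension tail: 30.4/0.248 = 122.581; AUC_ev,0→∞ = 4251.975 + 122.581 = 4374.556 µg/L·hr
F = (AUC_ev/D_ev)/(AUC_iv/D_iv) = (4374.556/20)/(6798.44/20) = 218.7278/339.922 = 0.6435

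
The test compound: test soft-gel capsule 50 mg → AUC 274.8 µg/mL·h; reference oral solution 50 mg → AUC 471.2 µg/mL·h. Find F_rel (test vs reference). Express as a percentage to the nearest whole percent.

F_rel = 58%

F_rel = (AUC_test/D_test) / (AUC_ref/D_ref)
      = (274.8/50) / (471.2/50)
      = 5.496 / 9.424 = 0.5832 = 58.32%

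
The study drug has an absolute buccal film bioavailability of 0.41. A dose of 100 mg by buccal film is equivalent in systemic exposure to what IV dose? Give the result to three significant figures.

D_iv = 41.0 mg

Systemic exposure from an extravascular dose = F × D_ev, so the equivalent IV dose is F × D_ev.
D_iv = F × D_ev = 0.41 × 100 = 41 mg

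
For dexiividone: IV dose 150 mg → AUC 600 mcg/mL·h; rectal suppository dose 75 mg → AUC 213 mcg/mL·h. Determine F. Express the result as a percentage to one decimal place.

F = 71.0%

F = (AUC_ev / D_ev) / (AUC_iv / D_iv)
  = (213/75) / (600/150)
  = 2.84 / 4 = 0.7100
  = 71.00%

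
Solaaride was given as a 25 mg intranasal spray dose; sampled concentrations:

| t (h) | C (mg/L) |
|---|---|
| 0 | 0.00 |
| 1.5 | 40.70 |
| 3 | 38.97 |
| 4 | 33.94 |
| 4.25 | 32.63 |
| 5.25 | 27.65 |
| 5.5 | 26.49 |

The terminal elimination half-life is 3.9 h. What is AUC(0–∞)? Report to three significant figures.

AUC = 321 mg/L·h

Trapezoidal AUC_0→5.5:
  [0→1.5]: (0.00+40.70)/2 × 1.5 = 30.525
  [1.5→3]: (40.70+38.97)/2 × 1.5 = 59.7525
  [3→4]: (38.97+33.94)/2 × 1 = 36.455
  [4→4.25]: (33.94+32.63)/2 × 0.25 = 8.32125
  [4.25→5.25]: (32.63+27.65)/2 × 1 = 30.14
  [5.25→5.5]: (27.65+26.49)/2 × 0.25 = 6.7675
  Sum = 171.96125 mg/L·h
k_e = ln2 / t½ = 0.693147 / 3.9 = 0.1777 h^-1
Extrapolated tail: C_last / k_e = 26.49 / 0.1777 = 149.071
AUC_0→∞ = 171.96125 + 149.071 = 321.03225 mg/L·h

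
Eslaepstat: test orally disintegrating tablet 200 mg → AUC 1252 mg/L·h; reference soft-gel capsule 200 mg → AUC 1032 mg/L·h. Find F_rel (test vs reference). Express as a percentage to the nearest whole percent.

F_rel = 121%

F_rel = (AUC_test/D_test) / (AUC_ref/D_ref)
      = (1252/200) / (1032/200)
      = 6.26 / 5.16 = 1.2132 = 121.32%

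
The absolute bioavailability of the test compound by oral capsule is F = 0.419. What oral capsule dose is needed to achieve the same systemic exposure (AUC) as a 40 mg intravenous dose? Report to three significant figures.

D_oral = 95.5 mg

For equal systemic exposure: F × D_ev = D_iv
D_ev = D_iv / F = 40 / 0.419 = 95.4654 mg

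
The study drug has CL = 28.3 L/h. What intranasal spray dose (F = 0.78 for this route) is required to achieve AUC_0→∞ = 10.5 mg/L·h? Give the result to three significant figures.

Dose = 381 mg

Dose = CL × AUC_0→∞ / F
     = 28.3 × 10.5 / 0.78 = 380.962 mg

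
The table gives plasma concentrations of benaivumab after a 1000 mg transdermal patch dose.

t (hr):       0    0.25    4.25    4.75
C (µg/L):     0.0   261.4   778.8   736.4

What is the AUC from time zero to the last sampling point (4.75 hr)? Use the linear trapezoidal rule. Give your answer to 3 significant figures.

Trapezoidal AUC_0→4.75:
  [0→0.25]: (0.0+261.4)/2 × 0.25 = 32.675
  [0.25→4.25]: (261.4+778.8)/2 × 4 = 2080.4
  [4.25→4.75]: (778.8+736.4)/2 × 0.5 = 378.8
  Sum = 2491.875 µg/L·hr

AUC = 2490 µg/L·hr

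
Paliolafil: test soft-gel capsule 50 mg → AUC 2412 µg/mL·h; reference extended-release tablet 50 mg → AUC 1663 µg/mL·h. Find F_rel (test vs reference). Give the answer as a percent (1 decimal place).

F_rel = (AUC_test/D_test) / (AUC_ref/D_ref)
      = (2412/50) / (1663/50)
      = 48.24 / 33.26 = 1.4504 = 145.04%

F_rel = 145.0%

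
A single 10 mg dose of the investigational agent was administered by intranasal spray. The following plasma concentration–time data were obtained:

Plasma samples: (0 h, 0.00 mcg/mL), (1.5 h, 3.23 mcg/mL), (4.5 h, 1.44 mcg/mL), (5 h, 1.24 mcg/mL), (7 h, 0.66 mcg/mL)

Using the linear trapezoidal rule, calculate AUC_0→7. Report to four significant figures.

Trapezoidal AUC_0→7:
  [0→1.5]: (0.00+3.23)/2 × 1.5 = 2.4225
  [1.5→4.5]: (3.23+1.44)/2 × 3 = 7.005
  [4.5→5]: (1.44+1.24)/2 × 0.5 = 0.67
  [5→7]: (1.24+0.66)/2 × 2 = 1.9
  Sum = 11.9975 mcg/mL·h

AUC = 12.00 mcg/mL·h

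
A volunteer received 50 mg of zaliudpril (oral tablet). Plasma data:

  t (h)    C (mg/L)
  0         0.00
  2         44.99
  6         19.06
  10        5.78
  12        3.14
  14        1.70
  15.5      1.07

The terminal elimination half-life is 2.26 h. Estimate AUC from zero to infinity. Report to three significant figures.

AUC = 242 mg/L·h

Trapezoidal AUC_0→15.5:
  [0→2]: (0.00+44.99)/2 × 2 = 44.99
  [2→6]: (44.99+19.06)/2 × 4 = 128.1
  [6→10]: (19.06+5.78)/2 × 4 = 49.68
  [10→12]: (5.78+3.14)/2 × 2 = 8.92
  [12→14]: (3.14+1.70)/2 × 2 = 4.84
  [14→15.5]: (1.70+1.07)/2 × 1.5 = 2.0775
  Sum = 238.6075 mg/L·h
k_e = ln2 / t½ = 0.693147 / 2.26 = 0.3067 h^-1
Extrapolated tail: C_last / k_e = 1.07 / 0.3067 = 3.489
AUC_0→∞ = 238.6075 + 3.489 = 242.0965 mg/L·h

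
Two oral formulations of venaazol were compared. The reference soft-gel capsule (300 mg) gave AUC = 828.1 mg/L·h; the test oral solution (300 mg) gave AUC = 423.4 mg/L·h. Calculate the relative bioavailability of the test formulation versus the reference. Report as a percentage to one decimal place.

F_rel = (AUC_test/D_test) / (AUC_ref/D_ref)
      = (423.4/300) / (828.1/300)
      = 1.41133 / 2.76033 = 0.5113 = 51.13%

F_rel = 51.1%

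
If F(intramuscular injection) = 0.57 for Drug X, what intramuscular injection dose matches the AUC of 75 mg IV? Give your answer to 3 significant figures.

D_intramuscular = 132 mg

For equal systemic exposure: F × D_ev = D_iv
D_ev = D_iv / F = 75 / 0.57 = 131.579 mg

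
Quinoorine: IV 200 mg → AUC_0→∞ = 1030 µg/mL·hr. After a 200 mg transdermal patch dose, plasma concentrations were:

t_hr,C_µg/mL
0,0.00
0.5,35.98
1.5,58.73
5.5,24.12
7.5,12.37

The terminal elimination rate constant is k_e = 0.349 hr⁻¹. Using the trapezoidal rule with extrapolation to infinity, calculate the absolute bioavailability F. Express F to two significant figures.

Trapezoidal AUC_0→7.5 (transdermal patch):
  [0→0.5]: (0.00+35.98)/2 × 0.5 = 8.995
  [0.5→1.5]: (35.98+58.73)/2 × 1 = 47.355
  [1.5→5.5]: (58.73+24.12)/2 × 4 = 165.7
  [5.5→7.5]: (24.12+12.37)/2 × 2 = 36.49
  Sum = 258.54 µg/mL·hr
Tail: C_last/k_e = 12.37/0.349 = 35.444
AUC_0→∞ (transdermal patch) = 258.54 + 35.444 = 293.984 µg/mL·hr
F = (AUC_ev/D_ev)/(AUC_iv/D_iv) = (293.984/200)/(1030/200) = 1.46992/5.15 = 0.2854

F = 0.29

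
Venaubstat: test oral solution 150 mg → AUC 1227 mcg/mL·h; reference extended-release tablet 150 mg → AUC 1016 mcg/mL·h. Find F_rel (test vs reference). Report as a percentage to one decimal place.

F_rel = 120.8%

F_rel = (AUC_test/D_test) / (AUC_ref/D_ref)
      = (1227/150) / (1016/150)
      = 8.18 / 6.77333 = 1.2077 = 120.77%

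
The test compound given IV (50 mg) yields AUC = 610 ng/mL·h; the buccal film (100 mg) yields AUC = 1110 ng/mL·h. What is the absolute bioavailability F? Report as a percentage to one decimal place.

F = (AUC_ev / D_ev) / (AUC_iv / D_iv)
  = (1110/100) / (610/50)
  = 11.1 / 12.2 = 0.9098
  = 90.98%

F = 91.0%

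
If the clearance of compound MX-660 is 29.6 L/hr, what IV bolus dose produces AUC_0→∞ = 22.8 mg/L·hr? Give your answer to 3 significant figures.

Dose_iv = CL × AUC_0→∞
     = 29.6 × 22.8 = 674.88 mg

Dose = 675 mg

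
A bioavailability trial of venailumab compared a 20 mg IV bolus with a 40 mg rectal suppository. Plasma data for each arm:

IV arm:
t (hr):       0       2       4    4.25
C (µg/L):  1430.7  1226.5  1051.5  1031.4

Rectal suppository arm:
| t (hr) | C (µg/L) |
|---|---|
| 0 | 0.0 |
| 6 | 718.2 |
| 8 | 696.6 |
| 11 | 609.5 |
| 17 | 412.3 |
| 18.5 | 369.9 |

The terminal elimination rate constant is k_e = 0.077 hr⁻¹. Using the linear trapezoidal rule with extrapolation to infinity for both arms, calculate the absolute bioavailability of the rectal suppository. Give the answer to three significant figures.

Trapezoidal AUC_0→4.25 (IV):
  [0→2]: (1430.7+1226.5)/2 × 2 = 2657.2
  [2→4]: (1226.5+1051.5)/2 × 2 = 2278.0
  [4→4.25]: (1051.5+1031.4)/2 × 0.25 = 260.3625
  Sum = 5195.5625 µg/L·hr
IV tail: 1031.4/0.077 = 13394.805; AUC_iv,0→∞ = 5195.5625 + 13394.805 = 18590.3675 µg/L·hr
Trapezoidal AUC_0→18.5 (rectal suppository):
  [0→6]: (0.0+718.2)/2 × 6 = 2154.6
  [6→8]: (718.2+696.6)/2 × 2 = 1414.8
  [8→11]: (696.6+609.5)/2 × 3 = 1959.15
  [11→17]: (609.5+412.3)/2 × 6 = 3065.4
  [17→18.5]: (412.3+369.9)/2 × 1.5 = 586.65
  Sum = 9180.6 µg/L·hr
rectal suppository tail: 369.9/0.077 = 4803.896; AUC_ev,0→∞ = 9180.6 + 4803.896 = 13984.496 µg/L·hr
F = (AUC_ev/D_ev)/(AUC_iv/D_iv) = (13984.496/40)/(18590.3675/20) = 349.6124/929.518 = 0.3761

F = 0.376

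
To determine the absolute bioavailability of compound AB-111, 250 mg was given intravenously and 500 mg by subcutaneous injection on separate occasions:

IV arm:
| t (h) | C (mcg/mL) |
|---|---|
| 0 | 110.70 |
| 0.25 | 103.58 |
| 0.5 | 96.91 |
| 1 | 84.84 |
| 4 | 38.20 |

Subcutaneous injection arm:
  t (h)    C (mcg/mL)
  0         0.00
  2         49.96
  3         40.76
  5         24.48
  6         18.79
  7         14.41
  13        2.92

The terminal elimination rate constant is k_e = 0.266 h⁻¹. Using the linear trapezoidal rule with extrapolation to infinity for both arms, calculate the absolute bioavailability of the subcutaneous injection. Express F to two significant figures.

F = 0.31

Trapezoidal AUC_0→4 (IV):
  [0→0.25]: (110.70+103.58)/2 × 0.25 = 26.785
  [0.25→0.5]: (103.58+96.91)/2 × 0.25 = 25.06125
  [0.5→1]: (96.91+84.84)/2 × 0.5 = 45.4375
  [1→4]: (84.84+38.20)/2 × 3 = 184.56
  Sum = 281.84375 mcg/mL·h
IV tail: 38.20/0.266 = 143.609; AUC_iv,0→∞ = 281.84375 + 143.609 = 425.45275 mcg/mL·h
Trapezoidal AUC_0→13 (subcutaneous injection):
  [0→2]: (0.00+49.96)/2 × 2 = 49.96
  [2→3]: (49.96+40.76)/2 × 1 = 45.36
  [3→5]: (40.76+24.48)/2 × 2 = 65.24
  [5→6]: (24.48+18.79)/2 × 1 = 21.635
  [6→7]: (18.79+14.41)/2 × 1 = 16.6
  [7→13]: (14.41+2.92)/2 × 6 = 51.99
  Sum = 250.785 mcg/mL·h
subcutaneous injection tail: 2.92/0.266 = 10.977; AUC_ev,0→∞ = 250.785 + 10.977 = 261.762 mcg/mL·h
F = (AUC_ev/D_ev)/(AUC_iv/D_iv) = (261.762/500)/(425.45275/250) = 0.523524/1.701811 = 0.3076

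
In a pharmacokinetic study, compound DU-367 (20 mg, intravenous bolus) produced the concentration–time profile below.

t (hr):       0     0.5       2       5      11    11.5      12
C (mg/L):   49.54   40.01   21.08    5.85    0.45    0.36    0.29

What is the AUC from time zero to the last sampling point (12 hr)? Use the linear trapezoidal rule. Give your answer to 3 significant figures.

AUC = 128 mg/L·hr

Trapezoidal AUC_0→12:
  [0→0.5]: (49.54+40.01)/2 × 0.5 = 22.3875
  [0.5→2]: (40.01+21.08)/2 × 1.5 = 45.8175
  [2→5]: (21.08+5.85)/2 × 3 = 40.395
  [5→11]: (5.85+0.45)/2 × 6 = 18.9
  [11→11.5]: (0.45+0.36)/2 × 0.5 = 0.2025
  [11.5→12]: (0.36+0.29)/2 × 0.5 = 0.1625
  Sum = 127.865 mg/L·hr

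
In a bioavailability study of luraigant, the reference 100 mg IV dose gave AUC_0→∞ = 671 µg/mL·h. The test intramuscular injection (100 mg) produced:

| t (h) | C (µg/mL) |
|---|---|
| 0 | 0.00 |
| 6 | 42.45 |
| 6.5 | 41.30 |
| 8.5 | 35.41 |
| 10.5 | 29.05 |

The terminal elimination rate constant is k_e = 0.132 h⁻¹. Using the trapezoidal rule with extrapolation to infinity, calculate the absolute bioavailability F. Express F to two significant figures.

F = 0.76

Trapezoidal AUC_0→10.5 (intramuscular injection):
  [0→6]: (0.00+42.45)/2 × 6 = 127.35
  [6→6.5]: (42.45+41.30)/2 × 0.5 = 20.9375
  [6.5→8.5]: (41.30+35.41)/2 × 2 = 76.71
  [8.5→10.5]: (35.41+29.05)/2 × 2 = 64.46
  Sum = 289.4575 µg/mL·h
Tail: C_last/k_e = 29.05/0.132 = 220.076
AUC_0→∞ (intramuscular injection) = 289.4575 + 220.076 = 509.5335 µg/mL·h
F = (AUC_ev/D_ev)/(AUC_iv/D_iv) = (509.5335/100)/(671/100) = 5.095335/6.71 = 0.7594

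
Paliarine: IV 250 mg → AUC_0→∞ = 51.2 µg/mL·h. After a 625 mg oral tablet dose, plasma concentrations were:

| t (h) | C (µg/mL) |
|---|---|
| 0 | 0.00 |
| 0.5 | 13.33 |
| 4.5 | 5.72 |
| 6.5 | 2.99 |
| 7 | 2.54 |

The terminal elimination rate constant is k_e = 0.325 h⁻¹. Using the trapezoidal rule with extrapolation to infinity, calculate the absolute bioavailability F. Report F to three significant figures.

F = 0.464

Trapezoidal AUC_0→7 (oral tablet):
  [0→0.5]: (0.00+13.33)/2 × 0.5 = 3.3325
  [0.5→4.5]: (13.33+5.72)/2 × 4 = 38.1
  [4.5→6.5]: (5.72+2.99)/2 × 2 = 8.71
  [6.5→7]: (2.99+2.54)/2 × 0.5 = 1.3825
  Sum = 51.525 µg/mL·h
Tail: C_last/k_e = 2.54/0.325 = 7.815
AUC_0→∞ (oral tablet) = 51.525 + 7.815 = 59.34 µg/mL·h
F = (AUC_ev/D_ev)/(AUC_iv/D_iv) = (59.34/625)/(51.2/250) = 0.094944/0.2048 = 0.4636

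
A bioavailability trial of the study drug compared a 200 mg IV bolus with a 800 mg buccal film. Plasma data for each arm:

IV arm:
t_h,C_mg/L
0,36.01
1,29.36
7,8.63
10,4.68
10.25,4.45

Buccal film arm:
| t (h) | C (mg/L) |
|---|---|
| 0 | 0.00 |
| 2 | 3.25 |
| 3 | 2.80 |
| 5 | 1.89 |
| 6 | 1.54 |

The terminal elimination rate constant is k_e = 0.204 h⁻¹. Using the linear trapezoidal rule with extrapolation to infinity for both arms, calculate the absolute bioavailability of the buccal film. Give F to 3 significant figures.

Trapezoidal AUC_0→10.25 (IV):
  [0→1]: (36.01+29.36)/2 × 1 = 32.685
  [1→7]: (29.36+8.63)/2 × 6 = 113.97
  [7→10]: (8.63+4.68)/2 × 3 = 19.965
  [10→10.25]: (4.68+4.45)/2 × 0.25 = 1.14125
  Sum = 167.76125 mg/L·h
IV tail: 4.45/0.204 = 21.814; AUC_iv,0→∞ = 167.76125 + 21.814 = 189.57525 mg/L·h
Trapezoidal AUC_0→6 (buccal film):
  [0→2]: (0.00+3.25)/2 × 2 = 3.25
  [2→3]: (3.25+2.80)/2 × 1 = 3.025
  [3→5]: (2.80+1.89)/2 × 2 = 4.69
  [5→6]: (1.89+1.54)/2 × 1 = 1.715
  Sum = 12.68 mg/L·h
buccal film tail: 1.54/0.204 = 7.549; AUC_ev,0→∞ = 12.68 + 7.549 = 20.229 mg/L·h
F = (AUC_ev/D_ev)/(AUC_iv/D_iv) = (20.229/800)/(189.57525/200) = 0.02528625/0.94787625 = 0.0267

F = 0.0267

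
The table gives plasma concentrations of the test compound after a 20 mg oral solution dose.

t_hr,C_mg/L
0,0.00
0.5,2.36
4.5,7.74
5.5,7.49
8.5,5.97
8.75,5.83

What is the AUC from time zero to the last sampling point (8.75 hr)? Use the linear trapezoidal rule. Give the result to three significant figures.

Trapezoidal AUC_0→8.75:
  [0→0.5]: (0.00+2.36)/2 × 0.5 = 0.59
  [0.5→4.5]: (2.36+7.74)/2 × 4 = 20.2
  [4.5→5.5]: (7.74+7.49)/2 × 1 = 7.615
  [5.5→8.5]: (7.49+5.97)/2 × 3 = 20.19
  [8.5→8.75]: (5.97+5.83)/2 × 0.25 = 1.475
  Sum = 50.07 mg/L·hr

AUC = 50.1 mg/L·hr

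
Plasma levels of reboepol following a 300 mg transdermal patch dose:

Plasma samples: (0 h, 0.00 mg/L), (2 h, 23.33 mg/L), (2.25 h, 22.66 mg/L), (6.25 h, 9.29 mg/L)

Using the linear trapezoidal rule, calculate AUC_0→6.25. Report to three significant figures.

Trapezoidal AUC_0→6.25:
  [0→2]: (0.00+23.33)/2 × 2 = 23.33
  [2→2.25]: (23.33+22.66)/2 × 0.25 = 5.74875
  [2.25→6.25]: (22.66+9.29)/2 × 4 = 63.9
  Sum = 92.97875 mg/L·h

AUC = 93.0 mg/L·h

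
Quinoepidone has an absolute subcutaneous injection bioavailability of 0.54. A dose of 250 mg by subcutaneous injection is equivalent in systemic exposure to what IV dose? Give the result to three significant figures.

D_iv = 135 mg

Systemic exposure from an extravascular dose = F × D_ev, so the equivalent IV dose is F × D_ev.
D_iv = F × D_ev = 0.54 × 250 = 135 mg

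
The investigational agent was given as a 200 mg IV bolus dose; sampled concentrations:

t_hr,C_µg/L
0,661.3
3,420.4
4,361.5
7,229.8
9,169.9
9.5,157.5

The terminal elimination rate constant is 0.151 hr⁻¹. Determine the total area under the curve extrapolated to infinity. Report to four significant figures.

AUC = 4425 µg/L·hr

Trapezoidal AUC_0→9.5:
  [0→3]: (661.3+420.4)/2 × 3 = 1622.55
  [3→4]: (420.4+361.5)/2 × 1 = 390.95
  [4→7]: (361.5+229.8)/2 × 3 = 886.95
  [7→9]: (229.8+169.9)/2 × 2 = 399.7
  [9→9.5]: (169.9+157.5)/2 × 0.5 = 81.85
  Sum = 3382.0 µg/L·hr
Extrapolated tail: C_last / k_e = 157.5 / 0.151 = 1043.046
AUC_0→∞ = 3382.0 + 1043.046 = 4425.046 µg/L·hr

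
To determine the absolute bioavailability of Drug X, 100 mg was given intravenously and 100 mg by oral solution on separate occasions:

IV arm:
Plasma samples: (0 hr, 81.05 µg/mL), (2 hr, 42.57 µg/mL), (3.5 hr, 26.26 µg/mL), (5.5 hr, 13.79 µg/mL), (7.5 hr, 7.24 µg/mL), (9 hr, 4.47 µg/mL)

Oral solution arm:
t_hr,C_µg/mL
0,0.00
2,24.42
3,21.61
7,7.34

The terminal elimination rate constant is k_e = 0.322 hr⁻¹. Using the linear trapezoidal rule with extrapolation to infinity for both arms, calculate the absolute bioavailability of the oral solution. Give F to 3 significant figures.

Trapezoidal AUC_0→9 (IV):
  [0→2]: (81.05+42.57)/2 × 2 = 123.62
  [2→3.5]: (42.57+26.26)/2 × 1.5 = 51.6225
  [3.5→5.5]: (26.26+13.79)/2 × 2 = 40.05
  [5.5→7.5]: (13.79+7.24)/2 × 2 = 21.03
  [7.5→9]: (7.24+4.47)/2 × 1.5 = 8.7825
  Sum = 245.105 µg/mL·hr
IV tail: 4.47/0.322 = 13.882; AUC_iv,0→∞ = 245.105 + 13.882 = 258.987 µg/mL·hr
Trapezoidal AUC_0→7 (oral solution):
  [0→2]: (0.00+24.42)/2 × 2 = 24.42
  [2→3]: (24.42+21.61)/2 × 1 = 23.015
  [3→7]: (21.61+7.34)/2 × 4 = 57.9
  Sum = 105.335 µg/mL·hr
oral solution tail: 7.34/0.322 = 22.795; AUC_ev,0→∞ = 105.335 + 22.795 = 128.13 µg/mL·hr
F = (AUC_ev/D_ev)/(AUC_iv/D_iv) = (128.13/100)/(258.987/100) = 1.2813/2.58987 = 0.4947

F = 0.495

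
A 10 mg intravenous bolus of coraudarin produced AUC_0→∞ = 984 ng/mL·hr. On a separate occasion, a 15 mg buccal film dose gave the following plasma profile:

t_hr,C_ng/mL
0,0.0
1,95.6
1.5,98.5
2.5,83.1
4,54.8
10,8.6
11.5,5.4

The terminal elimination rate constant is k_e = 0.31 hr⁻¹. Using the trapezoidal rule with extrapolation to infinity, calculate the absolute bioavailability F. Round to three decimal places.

Trapezoidal AUC_0→11.5 (buccal film):
  [0→1]: (0.0+95.6)/2 × 1 = 47.8
  [1→1.5]: (95.6+98.5)/2 × 0.5 = 48.525
  [1.5→2.5]: (98.5+83.1)/2 × 1 = 90.8
  [2.5→4]: (83.1+54.8)/2 × 1.5 = 103.425
  [4→10]: (54.8+8.6)/2 × 6 = 190.2
  [10→11.5]: (8.6+5.4)/2 × 1.5 = 10.5
  Sum = 491.25 ng/mL·hr
Tail: C_last/k_e = 5.4/0.31 = 17.419
AUC_0→∞ (buccal film) = 491.25 + 17.419 = 508.669 ng/mL·hr
F = (AUC_ev/D_ev)/(AUC_iv/D_iv) = (508.669/15)/(984/10) = 33.9113/98.4 = 0.3446

F = 0.345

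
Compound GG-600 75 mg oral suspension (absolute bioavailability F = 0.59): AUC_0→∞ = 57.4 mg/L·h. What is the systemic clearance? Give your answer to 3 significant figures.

CL = 0.771 L/h

CL = F × Dose / AUC_0→∞
   = 0.59 × 75 / 57.4 = 0.770906 L/h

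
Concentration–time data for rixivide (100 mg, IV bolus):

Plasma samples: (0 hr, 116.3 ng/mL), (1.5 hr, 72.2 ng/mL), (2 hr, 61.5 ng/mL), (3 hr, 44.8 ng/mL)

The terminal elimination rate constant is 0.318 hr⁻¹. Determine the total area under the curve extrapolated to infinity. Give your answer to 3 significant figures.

AUC = 369 ng/mL·hr

Trapezoidal AUC_0→3:
  [0→1.5]: (116.3+72.2)/2 × 1.5 = 141.375
  [1.5→2]: (72.2+61.5)/2 × 0.5 = 33.425
  [2→3]: (61.5+44.8)/2 × 1 = 53.15
  Sum = 227.95 ng/mL·hr
Extrapolated tail: C_last / k_e = 44.8 / 0.318 = 140.881
AUC_0→∞ = 227.95 + 140.881 = 368.831 ng/mL·hr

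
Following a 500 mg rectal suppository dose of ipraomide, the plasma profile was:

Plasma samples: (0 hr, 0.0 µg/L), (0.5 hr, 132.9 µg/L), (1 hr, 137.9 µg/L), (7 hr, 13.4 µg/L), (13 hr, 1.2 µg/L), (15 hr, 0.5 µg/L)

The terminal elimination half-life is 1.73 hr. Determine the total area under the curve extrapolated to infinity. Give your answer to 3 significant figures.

AUC = 602 µg/L·hr

Trapezoidal AUC_0→15:
  [0→0.5]: (0.0+132.9)/2 × 0.5 = 33.225
  [0.5→1]: (132.9+137.9)/2 × 0.5 = 67.7
  [1→7]: (137.9+13.4)/2 × 6 = 453.9
  [7→13]: (13.4+1.2)/2 × 6 = 43.8
  [13→15]: (1.2+0.5)/2 × 2 = 1.7
  Sum = 600.325 µg/L·hr
k_e = ln2 / t½ = 0.693147 / 1.73 = 0.4007 hr^-1
Extrapolated tail: C_last / k_e = 0.5 / 0.4007 = 1.248
AUC_0→∞ = 600.325 + 1.248 = 601.573 µg/L·hr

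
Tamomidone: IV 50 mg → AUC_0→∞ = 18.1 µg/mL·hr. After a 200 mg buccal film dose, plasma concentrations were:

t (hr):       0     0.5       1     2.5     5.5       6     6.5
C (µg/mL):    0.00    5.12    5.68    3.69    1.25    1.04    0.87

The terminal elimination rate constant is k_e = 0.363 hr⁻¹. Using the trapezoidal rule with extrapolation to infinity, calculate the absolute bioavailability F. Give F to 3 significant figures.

F = 0.302

Trapezoidal AUC_0→6.5 (buccal film):
  [0→0.5]: (0.00+5.12)/2 × 0.5 = 1.28
  [0.5→1]: (5.12+5.68)/2 × 0.5 = 2.7
  [1→2.5]: (5.68+3.69)/2 × 1.5 = 7.0275
  [2.5→5.5]: (3.69+1.25)/2 × 3 = 7.41
  [5.5→6]: (1.25+1.04)/2 × 0.5 = 0.5725
  [6→6.5]: (1.04+0.87)/2 × 0.5 = 0.4775
  Sum = 19.4675 µg/mL·hr
Tail: C_last/k_e = 0.87/0.363 = 2.397
AUC_0→∞ (buccal film) = 19.4675 + 2.397 = 21.8645 µg/mL·hr
F = (AUC_ev/D_ev)/(AUC_iv/D_iv) = (21.8645/200)/(18.1/50) = 0.1093225/0.362 = 0.3020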